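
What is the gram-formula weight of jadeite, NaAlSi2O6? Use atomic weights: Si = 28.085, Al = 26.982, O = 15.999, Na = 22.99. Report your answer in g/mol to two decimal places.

Na: 1 × 22.99 = 22.9900
Al: 1 × 26.982 = 26.9820
Si: 2 × 28.085 = 56.1700
O: 6 × 15.999 = 95.9940
Summing the contributions gives the formula mass.

202.14 g/mol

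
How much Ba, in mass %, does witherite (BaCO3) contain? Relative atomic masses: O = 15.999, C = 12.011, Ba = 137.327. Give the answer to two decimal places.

69.59 mass %

M(BaCO3) = 197.335 g/mol.
Ba contributes 1 × 137.327 = 137.327 g per mole.
137.327/197.335 = 0.6959 → 69.59%.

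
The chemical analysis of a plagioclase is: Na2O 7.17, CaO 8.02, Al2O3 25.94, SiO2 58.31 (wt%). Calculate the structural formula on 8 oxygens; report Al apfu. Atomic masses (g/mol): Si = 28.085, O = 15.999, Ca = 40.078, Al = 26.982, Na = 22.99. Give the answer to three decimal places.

1.374 Al apfu

7.17 wt% Na2O ÷ 61.979 g/mol = 0.11568 mol, giving 0.23136 Na and 0.11568 O.
8.02 wt% CaO ÷ 56.077 g/mol = 0.14302 mol, giving 0.14302 Ca and 0.14302 O.
25.94 wt% Al2O3 ÷ 101.961 g/mol = 0.25441 mol, giving 0.50882 Al and 0.76323 O.
58.31 wt% SiO2 ÷ 60.083 g/mol = 0.97049 mol, giving 0.97049 Si and 1.94098 O.
Oxygen sums to 2.96291; scaling by 8/2.96291 = 2.70005 puts the formula on 8 O.
Al: 0.50882 × 2.70005 = 1.374 atoms per formula unit.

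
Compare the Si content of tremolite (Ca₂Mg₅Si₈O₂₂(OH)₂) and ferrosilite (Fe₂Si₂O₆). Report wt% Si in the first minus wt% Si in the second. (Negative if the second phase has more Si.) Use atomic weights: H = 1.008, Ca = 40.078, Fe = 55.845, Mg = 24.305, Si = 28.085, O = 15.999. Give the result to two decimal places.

First mineral: 224.680 g Si in 812.353 g formula = 27.66 wt% Si.
Second mineral: 56.170 g Si in 263.854 g formula = 21.29 wt% Si.
27.66% − 21.29% gives a difference of 6.37 percentage points.

6.37 percentage points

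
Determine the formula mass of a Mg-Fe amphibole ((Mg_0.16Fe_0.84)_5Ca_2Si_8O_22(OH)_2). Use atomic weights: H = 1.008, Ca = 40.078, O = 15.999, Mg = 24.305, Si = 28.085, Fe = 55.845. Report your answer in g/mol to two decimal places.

944.82 g/mol

The formula mass is the sum 0.80·24.305 + 4.20·55.845 + 2·40.078 + 8·28.085 + 24·15.999 + 2·1.008.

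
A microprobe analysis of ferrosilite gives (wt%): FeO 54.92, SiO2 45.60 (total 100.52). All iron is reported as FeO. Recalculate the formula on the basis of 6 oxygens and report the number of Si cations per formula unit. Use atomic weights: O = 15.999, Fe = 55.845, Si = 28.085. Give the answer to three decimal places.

54.92 wt% FeO ÷ 71.844 g/mol = 0.76443 mol, giving 0.76443 Fe and 0.76443 O.
45.60 wt% SiO2 ÷ 60.083 g/mol = 0.75895 mol, giving 0.75895 Si and 1.51790 O.
Oxygen sums to 2.28233; scaling by 6/2.28233 = 2.62889 puts the formula on 6 O.
Si: 0.75895 × 2.62889 = 1.995 atoms per formula unit.

1.995 Si apfu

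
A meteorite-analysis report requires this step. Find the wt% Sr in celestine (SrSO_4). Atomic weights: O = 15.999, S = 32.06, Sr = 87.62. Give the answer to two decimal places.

M(SrSO_4) = 183.676 g/mol.
Sr contributes 1 × 87.62 = 87.620 g per mole.
87.620/183.676 = 0.4770 → 47.70%.

47.70 wt%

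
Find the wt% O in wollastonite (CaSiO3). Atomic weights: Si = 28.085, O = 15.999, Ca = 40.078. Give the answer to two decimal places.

41.32 weight percent

M(CaSiO3) = 116.160 g/mol.
O contributes 3 × 15.999 = 47.997 g per mole.
47.997/116.160 = 0.4132 → 41.32%.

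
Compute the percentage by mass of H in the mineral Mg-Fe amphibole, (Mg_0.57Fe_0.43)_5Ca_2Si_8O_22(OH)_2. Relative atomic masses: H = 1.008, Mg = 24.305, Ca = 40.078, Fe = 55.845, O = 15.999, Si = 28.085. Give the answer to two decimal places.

0.23 weight percent

Molar mass of (Mg_0.57Fe_0.43)_5Ca_2Si_8O_22(OH)_2: 2.85*24.305 + 2.15*55.845 + 2*40.078 + 8*28.085 + 24*15.999 + 2*1.008 = 880.164 g/mol.
Mass of H per formula unit: 2 × 1.008 = 2.016 g.
Weight fraction H = 2.016 / 880.164 = 0.0023.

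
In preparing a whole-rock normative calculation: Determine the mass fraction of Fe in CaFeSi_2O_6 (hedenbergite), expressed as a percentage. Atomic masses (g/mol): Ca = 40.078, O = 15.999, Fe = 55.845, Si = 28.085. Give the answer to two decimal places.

22.51 wt%

M(CaFeSi_2O_6) = 248.087 g/mol.
Fe contributes 1 × 55.845 = 55.845 g per mole.
55.845/248.087 = 0.2251 → 22.51%.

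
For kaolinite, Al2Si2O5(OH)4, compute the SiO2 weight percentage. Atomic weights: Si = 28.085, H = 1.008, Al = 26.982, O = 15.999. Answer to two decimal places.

46.55 wt%

M(Al2Si2O5(OH)4) = 258.157 g/mol; M(SiO2) = 60.083 g/mol.
Moles SiO2 per formula unit = 2 Si ÷ 1 = 2.0000.
SiO2 fraction = (2.0000 × 60.083) / 258.157 = 120.166/258.157 = 0.4655.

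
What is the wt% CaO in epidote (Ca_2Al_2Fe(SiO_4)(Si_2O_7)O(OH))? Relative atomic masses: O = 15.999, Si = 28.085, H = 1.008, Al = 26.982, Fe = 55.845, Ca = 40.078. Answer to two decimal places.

23.21 wt%

M(Ca_2Al_2Fe(SiO_4)(Si_2O_7)O(OH)) = 483.215 g/mol; M(CaO) = 56.077 g/mol.
Moles CaO per formula unit = 2 Ca ÷ 1 = 2.0000.
CaO fraction = (2.0000 × 56.077) / 483.215 = 112.154/483.215 = 0.2321.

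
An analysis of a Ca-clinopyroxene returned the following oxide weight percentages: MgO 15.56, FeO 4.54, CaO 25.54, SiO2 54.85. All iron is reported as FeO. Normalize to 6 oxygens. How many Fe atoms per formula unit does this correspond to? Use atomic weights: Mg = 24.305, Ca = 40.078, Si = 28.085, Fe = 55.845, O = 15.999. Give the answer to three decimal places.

0.139 Fe apfu

15.56 wt% MgO ÷ 40.304 g/mol = 0.38607 mol, giving 0.38607 Mg and 0.38607 O.
4.54 wt% FeO ÷ 71.844 g/mol = 0.06319 mol, giving 0.06319 Fe and 0.06319 O.
25.54 wt% CaO ÷ 56.077 g/mol = 0.45545 mol, giving 0.45545 Ca and 0.45545 O.
54.85 wt% SiO2 ÷ 60.083 g/mol = 0.91290 mol, giving 0.91290 Si and 1.82580 O.
Oxygen sums to 2.73051; scaling by 6/2.73051 = 2.19739 puts the formula on 6 O.
Fe: 0.06319 × 2.19739 = 0.139 atoms per formula unit.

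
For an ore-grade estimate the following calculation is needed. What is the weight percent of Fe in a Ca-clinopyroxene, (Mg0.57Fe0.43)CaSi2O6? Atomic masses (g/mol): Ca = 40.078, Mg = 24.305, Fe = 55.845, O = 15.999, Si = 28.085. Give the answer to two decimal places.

M((Mg0.57Fe0.43)CaSi2O6) = 230.109 g/mol.
Fe contributes 0.43 × 55.845 = 24.013 g per mole.
24.013/230.109 = 0.1044 → 10.44%.

10.44 wt%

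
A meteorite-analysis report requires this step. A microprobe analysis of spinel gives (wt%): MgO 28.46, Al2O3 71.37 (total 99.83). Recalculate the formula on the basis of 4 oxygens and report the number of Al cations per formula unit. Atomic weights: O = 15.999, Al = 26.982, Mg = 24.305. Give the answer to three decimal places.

1.996 Al apfu

28.46 wt% MgO ÷ 40.304 g/mol = 0.70613 mol, giving 0.70613 Mg and 0.70613 O.
71.37 wt% Al2O3 ÷ 101.961 g/mol = 0.69997 mol, giving 1.39994 Al and 2.09991 O.
Oxygen sums to 2.80604; scaling by 4/2.80604 = 1.42550 puts the formula on 4 O.
Al: 1.39994 × 1.42550 = 1.996 atoms per formula unit.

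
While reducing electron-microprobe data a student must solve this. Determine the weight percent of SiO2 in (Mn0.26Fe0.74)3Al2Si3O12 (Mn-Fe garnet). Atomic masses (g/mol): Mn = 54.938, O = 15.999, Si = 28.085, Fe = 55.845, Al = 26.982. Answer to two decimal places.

36.26 wt%

Formula mass = 497.035 g/mol.
3 Si → 3.0000 mol SiO2 per formula unit; M(SiO2) = 60.083, so SiO2 mass = 180.249 g.
180.249/497.035 × 100 = 36.26 wt%.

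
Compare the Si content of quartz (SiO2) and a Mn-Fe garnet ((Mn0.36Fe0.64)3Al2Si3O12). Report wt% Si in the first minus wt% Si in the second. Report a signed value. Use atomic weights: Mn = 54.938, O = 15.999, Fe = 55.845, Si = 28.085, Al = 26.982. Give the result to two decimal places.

Si in SiO2: molar mass 60.083 g/mol; 1×28.085 = 28.085 g → 46.74 wt%.
Si in (Mn0.36Fe0.64)3Al2Si3O12: molar mass 496.762 g/mol; 3×28.085 = 84.255 g → 16.96 wt%.
Difference = 46.74 − 16.96 = 29.78 percentage points.

29.78 percentage points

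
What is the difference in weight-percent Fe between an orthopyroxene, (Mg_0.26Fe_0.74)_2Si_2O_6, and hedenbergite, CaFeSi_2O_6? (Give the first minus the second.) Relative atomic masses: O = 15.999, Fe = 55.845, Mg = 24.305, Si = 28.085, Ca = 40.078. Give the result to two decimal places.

10.89 percentage points

M((Mg_0.26Fe_0.74)_2Si_2O_6) = 247.453 g/mol, so wt% Fe = 82.651/247.453 × 100 = 33.40%.
M(CaFeSi_2O_6) = 248.087 g/mol, so wt% Fe = 55.845/248.087 × 100 = 22.51%.
33.40 − 22.51 = 10.89 pp.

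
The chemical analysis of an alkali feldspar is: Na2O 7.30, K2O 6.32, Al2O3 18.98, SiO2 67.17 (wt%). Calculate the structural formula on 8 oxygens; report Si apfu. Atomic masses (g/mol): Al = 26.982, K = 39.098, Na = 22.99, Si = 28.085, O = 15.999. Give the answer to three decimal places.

3.002 Si apfu

Na2O (M=61.979): mol = 0.11778; Na = 0.23556, O = 0.11778.
K2O (M=94.195): mol = 0.06709; K = 0.13418, O = 0.06709.
Al2O3 (M=101.961): mol = 0.18615; Al = 0.37230, O = 0.55845.
SiO2 (M=60.083): mol = 1.11795; Si = 1.11795, O = 2.23590.
ΣO = 2.97922; factor = 8/ΣO = 2.68527.
Si apfu = 1.11795 × 2.68527 = 3.002.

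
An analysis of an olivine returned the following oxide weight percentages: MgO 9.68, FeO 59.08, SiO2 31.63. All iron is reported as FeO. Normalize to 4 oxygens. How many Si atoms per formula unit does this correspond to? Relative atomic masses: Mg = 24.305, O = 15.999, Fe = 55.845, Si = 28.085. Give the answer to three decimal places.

0.995 Si apfu

9.68 wt% MgO ÷ 40.304 g/mol = 0.24017 mol, giving 0.24017 Mg and 0.24017 O.
59.08 wt% FeO ÷ 71.844 g/mol = 0.82234 mol, giving 0.82234 Fe and 0.82234 O.
31.63 wt% SiO2 ÷ 60.083 g/mol = 0.52644 mol, giving 0.52644 Si and 1.05288 O.
Oxygen sums to 2.11539; scaling by 4/2.11539 = 1.89090 puts the formula on 4 O.
Si: 0.52644 × 1.89090 = 0.995 atoms per formula unit.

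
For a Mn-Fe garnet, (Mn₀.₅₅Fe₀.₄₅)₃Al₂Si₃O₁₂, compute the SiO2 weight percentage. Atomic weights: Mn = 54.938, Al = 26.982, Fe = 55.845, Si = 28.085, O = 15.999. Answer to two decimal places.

36.32 wt%

Formula mass = 496.245 g/mol.
3 Si → 3.0000 mol SiO2 per formula unit; M(SiO2) = 60.083, so SiO2 mass = 180.249 g.
180.249/496.245 × 100 = 36.32 wt%.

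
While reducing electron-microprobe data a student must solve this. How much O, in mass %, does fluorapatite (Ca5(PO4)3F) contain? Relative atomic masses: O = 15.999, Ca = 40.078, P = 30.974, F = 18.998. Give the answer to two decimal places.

Molar mass of Ca5(PO4)3F: 5*40.078 + 3*30.974 + 12*15.999 + 1*18.998 = 504.298 g/mol.
Mass of O per formula unit: 12 × 15.999 = 191.988 g.
Weight fraction O = 191.988 / 504.298 = 0.3807.

38.07 mass %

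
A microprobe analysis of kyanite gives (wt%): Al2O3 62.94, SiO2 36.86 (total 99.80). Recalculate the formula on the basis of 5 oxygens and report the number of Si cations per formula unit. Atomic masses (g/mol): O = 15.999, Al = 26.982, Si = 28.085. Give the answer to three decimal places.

0.996 Si apfu

Al2O3 (M=101.961): mol = 0.61729; Al = 1.23458, O = 1.85187.
SiO2 (M=60.083): mol = 0.61348; Si = 0.61348, O = 1.22696.
ΣO = 3.07883; factor = 5/ΣO = 1.62399.
Si apfu = 0.61348 × 1.62399 = 0.996.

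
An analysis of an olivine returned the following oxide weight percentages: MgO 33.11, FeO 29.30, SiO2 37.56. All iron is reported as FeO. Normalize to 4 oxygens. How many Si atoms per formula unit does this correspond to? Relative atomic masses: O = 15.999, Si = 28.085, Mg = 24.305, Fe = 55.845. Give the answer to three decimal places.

33.11 wt% MgO ÷ 40.304 g/mol = 0.82151 mol, giving 0.82151 Mg and 0.82151 O.
29.30 wt% FeO ÷ 71.844 g/mol = 0.40783 mol, giving 0.40783 Fe and 0.40783 O.
37.56 wt% SiO2 ÷ 60.083 g/mol = 0.62514 mol, giving 0.62514 Si and 1.25028 O.
Oxygen sums to 2.47962; scaling by 4/2.47962 = 1.61315 puts the formula on 4 O.
Si: 0.62514 × 1.61315 = 1.008 atoms per formula unit.

1.008 Si apfu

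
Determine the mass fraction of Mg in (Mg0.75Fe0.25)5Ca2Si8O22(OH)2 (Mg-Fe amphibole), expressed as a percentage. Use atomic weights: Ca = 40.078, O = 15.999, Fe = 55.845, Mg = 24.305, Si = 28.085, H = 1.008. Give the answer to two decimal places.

10.70 weight percent

Formula mass = 3.75*24.305 + 1.25*55.845 + 2*40.078 + 8*28.085 + 24*15.999 + 2*1.008 = 851.778 g/mol, of which 91.144 g is Mg.
So Mg makes up 91.144/851.778 = 0.1070 of the mass, i.e. 10.70%.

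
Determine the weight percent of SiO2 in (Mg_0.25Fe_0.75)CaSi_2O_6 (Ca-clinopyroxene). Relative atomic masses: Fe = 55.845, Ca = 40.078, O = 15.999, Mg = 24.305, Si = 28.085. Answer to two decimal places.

50.03 wt%

Formula mass = 240.202 g/mol.
2 Si → 2.0000 mol SiO2 per formula unit; M(SiO2) = 60.083, so SiO2 mass = 120.166 g.
120.166/240.202 × 100 = 50.03 wt%.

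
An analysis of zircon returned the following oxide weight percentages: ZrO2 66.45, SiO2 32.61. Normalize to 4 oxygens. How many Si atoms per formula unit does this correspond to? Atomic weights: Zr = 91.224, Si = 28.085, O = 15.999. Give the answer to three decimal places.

ZrO2: 66.45/123.222 = 0.53927 mol → 0.53927 mol Zr, 1.07854 mol O.
SiO2: 32.61/60.083 = 0.54275 mol → 0.54275 mol Si, 1.08550 mol O.
Total oxygen = 2.16404 mol. Normalization factor = 4/2.16404 = 1.84839.
Si per 4 O = 0.54275 × 1.84839 = 1.003.

1.003 Si apfu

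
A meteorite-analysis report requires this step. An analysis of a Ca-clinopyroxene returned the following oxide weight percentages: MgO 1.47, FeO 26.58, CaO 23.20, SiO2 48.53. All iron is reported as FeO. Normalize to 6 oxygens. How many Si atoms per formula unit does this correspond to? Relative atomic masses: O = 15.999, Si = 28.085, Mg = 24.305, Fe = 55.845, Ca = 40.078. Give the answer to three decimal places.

1.990 Si apfu

MgO (M=40.304): mol = 0.03647; Mg = 0.03647, O = 0.03647.
FeO (M=71.844): mol = 0.36997; Fe = 0.36997, O = 0.36997.
CaO (M=56.077): mol = 0.41372; Ca = 0.41372, O = 0.41372.
SiO2 (M=60.083): mol = 0.80772; Si = 0.80772, O = 1.61544.
ΣO = 2.43560; factor = 6/ΣO = 2.46346.
Si apfu = 0.80772 × 2.46346 = 1.990.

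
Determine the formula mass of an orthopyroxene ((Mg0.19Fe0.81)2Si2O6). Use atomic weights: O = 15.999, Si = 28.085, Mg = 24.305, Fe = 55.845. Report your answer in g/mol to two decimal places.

Mg: 0.38 × 24.305 = 9.2359
Fe: 1.62 × 55.845 = 90.4689
Si: 2 × 28.085 = 56.1700
O: 6 × 15.999 = 95.9940
Summing the contributions gives the formula mass.

251.87 g/mol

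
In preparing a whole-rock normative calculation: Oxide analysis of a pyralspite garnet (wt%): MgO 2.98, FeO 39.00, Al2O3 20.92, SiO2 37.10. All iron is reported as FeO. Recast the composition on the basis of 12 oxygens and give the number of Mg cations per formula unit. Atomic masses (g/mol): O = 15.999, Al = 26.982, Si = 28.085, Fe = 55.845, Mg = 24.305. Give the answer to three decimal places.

MgO: 2.98/40.304 = 0.07394 mol → 0.07394 mol Mg, 0.07394 mol O.
FeO: 39.00/71.844 = 0.54284 mol → 0.54284 mol Fe, 0.54284 mol O.
Al2O3: 20.92/101.961 = 0.20518 mol → 0.41036 mol Al, 0.61554 mol O.
SiO2: 37.10/60.083 = 0.61748 mol → 0.61748 mol Si, 1.23496 mol O.
Total oxygen = 2.46728 mol. Normalization factor = 12/2.46728 = 4.86366.
Mg per 12 O = 0.07394 × 4.86366 = 0.360.

0.360 Mg apfu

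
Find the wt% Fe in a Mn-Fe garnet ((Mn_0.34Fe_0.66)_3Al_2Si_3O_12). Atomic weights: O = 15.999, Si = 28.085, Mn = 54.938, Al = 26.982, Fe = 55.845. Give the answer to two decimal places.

22.26 mass %

Formula mass = 1.02·54.938 + 1.98·55.845 + 2·26.982 + 3·28.085 + 12·15.999 = 496.817 g/mol, of which 110.573 g is Fe.
So Fe makes up 110.573/496.817 = 0.2226 of the mass, i.e. 22.26%.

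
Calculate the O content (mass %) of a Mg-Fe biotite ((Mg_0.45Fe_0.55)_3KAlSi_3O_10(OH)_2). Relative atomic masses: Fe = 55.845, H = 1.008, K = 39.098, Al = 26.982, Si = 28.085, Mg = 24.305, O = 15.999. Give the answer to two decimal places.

40.91 mass %

M((Mg_0.45Fe_0.55)_3KAlSi_3O_10(OH)_2) = 469.295 g/mol.
O contributes 12 × 15.999 = 191.988 g per mole.
191.988/469.295 = 0.4091 → 40.91%.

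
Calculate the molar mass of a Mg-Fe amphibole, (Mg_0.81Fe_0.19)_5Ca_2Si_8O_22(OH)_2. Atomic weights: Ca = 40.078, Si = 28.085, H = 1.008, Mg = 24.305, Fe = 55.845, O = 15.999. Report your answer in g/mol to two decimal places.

M = 4.05*24.305 + 0.95*55.845 + 2*40.078 + 8*28.085 + 24*15.999 + 2*1.008

842.32 g/mol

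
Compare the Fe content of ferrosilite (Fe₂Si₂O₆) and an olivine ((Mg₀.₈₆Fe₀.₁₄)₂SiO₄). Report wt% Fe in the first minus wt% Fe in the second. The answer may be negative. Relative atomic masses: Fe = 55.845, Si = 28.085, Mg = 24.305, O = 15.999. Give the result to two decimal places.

31.87 percentage points

Fe in Fe₂Si₂O₆: molar mass 263.854 g/mol; 2×55.845 = 111.690 g → 42.33 wt%.
Fe in (Mg₀.₈₆Fe₀.₁₄)₂SiO₄: molar mass 149.522 g/mol; 0.28×55.845 = 15.637 g → 10.46 wt%.
Difference = 42.33 − 10.46 = 31.87 percentage points.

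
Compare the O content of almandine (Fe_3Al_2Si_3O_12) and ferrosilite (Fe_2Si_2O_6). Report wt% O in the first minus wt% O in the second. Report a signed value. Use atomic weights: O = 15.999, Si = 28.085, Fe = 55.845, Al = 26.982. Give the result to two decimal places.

O in Fe_3Al_2Si_3O_12: molar mass 497.742 g/mol; 12×15.999 = 191.988 g → 38.57 wt%.
O in Fe_2Si_2O_6: molar mass 263.854 g/mol; 6×15.999 = 95.994 g → 36.38 wt%.
Difference = 38.57 − 36.38 = 2.19 percentage points.

2.19 percentage points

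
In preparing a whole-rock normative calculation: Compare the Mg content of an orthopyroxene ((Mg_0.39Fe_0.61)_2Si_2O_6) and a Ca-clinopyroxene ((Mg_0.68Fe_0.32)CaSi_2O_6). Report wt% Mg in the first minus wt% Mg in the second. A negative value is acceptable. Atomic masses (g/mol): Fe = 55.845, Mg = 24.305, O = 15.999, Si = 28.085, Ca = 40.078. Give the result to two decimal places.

0.63 percentage points

M((Mg_0.39Fe_0.61)_2Si_2O_6) = 239.253 g/mol, so wt% Mg = 18.958/239.253 × 100 = 7.92%.
M((Mg_0.68Fe_0.32)CaSi_2O_6) = 226.640 g/mol, so wt% Mg = 16.527/226.640 × 100 = 7.29%.
7.92 − 7.29 = 0.63 pp.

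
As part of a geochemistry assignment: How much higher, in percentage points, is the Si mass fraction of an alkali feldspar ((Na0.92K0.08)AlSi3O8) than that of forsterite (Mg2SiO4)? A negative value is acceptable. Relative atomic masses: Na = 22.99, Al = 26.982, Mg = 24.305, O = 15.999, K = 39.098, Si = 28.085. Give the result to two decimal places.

12.01 percentage points

Si in (Na0.92K0.08)AlSi3O8: molar mass 263.508 g/mol; 3×28.085 = 84.255 g → 31.97 wt%.
Si in Mg2SiO4: molar mass 140.691 g/mol; 1×28.085 = 28.085 g → 19.96 wt%.
Difference = 31.97 − 19.96 = 12.01 percentage points.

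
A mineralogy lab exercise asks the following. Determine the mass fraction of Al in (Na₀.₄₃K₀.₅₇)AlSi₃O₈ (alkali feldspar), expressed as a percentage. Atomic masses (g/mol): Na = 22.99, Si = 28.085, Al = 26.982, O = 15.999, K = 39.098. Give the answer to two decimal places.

Molar mass of (Na₀.₄₃K₀.₅₇)AlSi₃O₈: 0.43*22.99 + 0.57*39.098 + 1*26.982 + 3*28.085 + 8*15.999 = 271.401 g/mol.
Mass of Al per formula unit: 1 × 26.982 = 26.982 g.
Weight fraction Al = 26.982 / 271.401 = 0.0994.

9.94 wt%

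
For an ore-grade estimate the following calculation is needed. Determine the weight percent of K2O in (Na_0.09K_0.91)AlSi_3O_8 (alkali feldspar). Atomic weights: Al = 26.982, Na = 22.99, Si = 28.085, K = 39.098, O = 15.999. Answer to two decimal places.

Molar mass of (Na_0.09K_0.91)AlSi_3O_8 = 0.09×22.99 + 0.91×39.098 + 1×26.982 + 3×28.085 + 8×15.999 = 276.877 g/mol.
Each formula unit contains 0.91 K, equivalent to 0.91/2 = 0.4550 mol K2O.
M(K2O) = 2×39.098 + 1×15.999 = 94.195 g/mol.
Mass of K2O per formula unit = 0.4550 × 94.195 = 42.859 g.
K2O wt% = 42.859 / 276.877 × 100 = 15.48%.

15.48 wt%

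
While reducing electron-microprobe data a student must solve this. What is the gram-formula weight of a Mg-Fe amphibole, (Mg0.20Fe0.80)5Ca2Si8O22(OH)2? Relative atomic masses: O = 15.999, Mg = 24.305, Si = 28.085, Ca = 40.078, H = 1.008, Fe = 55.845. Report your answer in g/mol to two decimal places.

938.51 g/mol

The formula mass is the sum 1×24.305 + 4×55.845 + 2×40.078 + 8×28.085 + 24×15.999 + 2×1.008.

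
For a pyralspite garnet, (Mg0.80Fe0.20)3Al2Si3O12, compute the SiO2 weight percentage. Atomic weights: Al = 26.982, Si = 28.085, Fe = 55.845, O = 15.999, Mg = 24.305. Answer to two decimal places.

42.71 wt%

M((Mg0.80Fe0.20)3Al2Si3O12) = 422.046 g/mol; M(SiO2) = 60.083 g/mol.
Moles SiO2 per formula unit = 3 Si ÷ 1 = 3.0000.
SiO2 fraction = (3.0000 × 60.083) / 422.046 = 180.249/422.046 = 0.4271.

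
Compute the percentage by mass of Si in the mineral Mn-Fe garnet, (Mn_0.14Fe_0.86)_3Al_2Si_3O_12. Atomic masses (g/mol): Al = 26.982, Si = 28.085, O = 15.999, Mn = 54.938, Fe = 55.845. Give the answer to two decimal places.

Molar mass of (Mn_0.14Fe_0.86)_3Al_2Si_3O_12: 0.42*54.938 + 2.58*55.845 + 2*26.982 + 3*28.085 + 12*15.999 = 497.361 g/mol.
Mass of Si per formula unit: 3 × 28.085 = 84.255 g.
Weight fraction Si = 84.255 / 497.361 = 0.1694.

16.94 wt%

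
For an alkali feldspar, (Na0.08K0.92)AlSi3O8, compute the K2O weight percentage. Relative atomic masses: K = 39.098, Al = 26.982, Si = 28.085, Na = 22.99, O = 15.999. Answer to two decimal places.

Formula mass = 277.038 g/mol.
0.92 K → 0.4600 mol K2O per formula unit; M(K2O) = 94.195, so K2O mass = 43.330 g.
43.330/277.038 × 100 = 15.64 wt%.

15.64 wt%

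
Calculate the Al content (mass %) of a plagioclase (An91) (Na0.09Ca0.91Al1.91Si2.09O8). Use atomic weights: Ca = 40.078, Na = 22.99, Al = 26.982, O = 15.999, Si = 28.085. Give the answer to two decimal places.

18.62 mass %

Formula mass = 0.09×22.99 + 0.91×40.078 + 1.91×26.982 + 2.09×28.085 + 8×15.999 = 276.765 g/mol, of which 51.536 g is Al.
So Al makes up 51.536/276.765 = 0.1862 of the mass, i.e. 18.62%.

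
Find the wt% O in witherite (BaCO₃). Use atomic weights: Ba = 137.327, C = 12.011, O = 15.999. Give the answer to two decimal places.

Formula mass = 1*137.327 + 1*12.011 + 3*15.999 = 197.335 g/mol, of which 47.997 g is O.
So O makes up 47.997/197.335 = 0.2432 of the mass, i.e. 24.32%.

24.32 mass %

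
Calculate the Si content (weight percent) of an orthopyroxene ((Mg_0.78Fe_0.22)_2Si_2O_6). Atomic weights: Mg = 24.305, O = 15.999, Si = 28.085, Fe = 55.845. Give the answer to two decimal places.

M((Mg_0.78Fe_0.22)_2Si_2O_6) = 214.652 g/mol.
Si contributes 2 × 28.085 = 56.170 g per mole.
56.170/214.652 = 0.2617 → 26.17%.

26.17 weight percent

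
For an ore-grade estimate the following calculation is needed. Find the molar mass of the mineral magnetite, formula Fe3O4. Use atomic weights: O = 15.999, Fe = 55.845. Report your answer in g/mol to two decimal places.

M = 3·55.845 + 4·15.999

231.53 g/mol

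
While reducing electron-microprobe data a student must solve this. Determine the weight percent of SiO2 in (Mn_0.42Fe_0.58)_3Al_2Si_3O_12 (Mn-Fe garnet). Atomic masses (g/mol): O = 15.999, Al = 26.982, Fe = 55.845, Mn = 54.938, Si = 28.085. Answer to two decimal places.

Molar mass of (Mn_0.42Fe_0.58)_3Al_2Si_3O_12 = 1.26×54.938 + 1.74×55.845 + 2×26.982 + 3×28.085 + 12×15.999 = 496.599 g/mol.
Each formula unit contains 3 Si, equivalent to 3/1 = 3.0000 mol SiO2.
M(SiO2) = 1×28.085 + 2×15.999 = 60.083 g/mol.
Mass of SiO2 per formula unit = 3.0000 × 60.083 = 180.249 g.
SiO2 wt% = 180.249 / 496.599 × 100 = 36.30%.

36.30 wt%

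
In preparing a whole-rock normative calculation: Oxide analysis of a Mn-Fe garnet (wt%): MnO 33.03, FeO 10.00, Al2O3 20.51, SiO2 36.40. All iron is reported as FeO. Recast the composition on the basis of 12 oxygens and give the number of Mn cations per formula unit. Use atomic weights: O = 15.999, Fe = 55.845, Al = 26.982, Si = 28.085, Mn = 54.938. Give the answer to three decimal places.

MnO: 33.03/70.937 = 0.46562 mol → 0.46562 mol Mn, 0.46562 mol O.
FeO: 10.00/71.844 = 0.13919 mol → 0.13919 mol Fe, 0.13919 mol O.
Al2O3: 20.51/101.961 = 0.20116 mol → 0.40232 mol Al, 0.60348 mol O.
SiO2: 36.40/60.083 = 0.60583 mol → 0.60583 mol Si, 1.21166 mol O.
Total oxygen = 2.41995 mol. Normalization factor = 12/2.41995 = 4.95878.
Mn per 12 O = 0.46562 × 4.95878 = 2.309.

2.309 Mn apfu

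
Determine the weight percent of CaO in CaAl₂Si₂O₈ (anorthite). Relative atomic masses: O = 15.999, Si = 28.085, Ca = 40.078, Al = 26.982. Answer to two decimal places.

Formula mass = 278.204 g/mol.
1 Ca → 1.0000 mol CaO per formula unit; M(CaO) = 56.077, so CaO mass = 56.077 g.
56.077/278.204 × 100 = 20.16 wt%.

20.16 wt%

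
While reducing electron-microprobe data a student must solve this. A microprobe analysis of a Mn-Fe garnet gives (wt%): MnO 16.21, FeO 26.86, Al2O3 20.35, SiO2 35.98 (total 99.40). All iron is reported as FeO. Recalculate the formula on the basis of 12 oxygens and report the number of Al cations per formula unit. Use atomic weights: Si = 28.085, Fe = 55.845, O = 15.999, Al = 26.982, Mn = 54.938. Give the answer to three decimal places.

1.997 Al apfu

16.21 wt% MnO ÷ 70.937 g/mol = 0.22851 mol, giving 0.22851 Mn and 0.22851 O.
26.86 wt% FeO ÷ 71.844 g/mol = 0.37387 mol, giving 0.37387 Fe and 0.37387 O.
20.35 wt% Al2O3 ÷ 101.961 g/mol = 0.19959 mol, giving 0.39918 Al and 0.59877 O.
35.98 wt% SiO2 ÷ 60.083 g/mol = 0.59884 mol, giving 0.59884 Si and 1.19768 O.
Oxygen sums to 2.39883; scaling by 12/2.39883 = 5.00244 puts the formula on 12 O.
Al: 0.39918 × 5.00244 = 1.997 atoms per formula unit.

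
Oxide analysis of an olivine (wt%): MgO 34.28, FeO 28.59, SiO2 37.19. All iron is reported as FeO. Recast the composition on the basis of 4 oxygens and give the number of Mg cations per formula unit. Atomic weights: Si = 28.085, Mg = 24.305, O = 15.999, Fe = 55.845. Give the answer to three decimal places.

1.368 Mg apfu

MgO: 34.28/40.304 = 0.85054 mol → 0.85054 mol Mg, 0.85054 mol O.
FeO: 28.59/71.844 = 0.39795 mol → 0.39795 mol Fe, 0.39795 mol O.
SiO2: 37.19/60.083 = 0.61898 mol → 0.61898 mol Si, 1.23796 mol O.
Total oxygen = 2.48645 mol. Normalization factor = 4/2.48645 = 1.60872.
Mg per 4 O = 0.85054 × 1.60872 = 1.368.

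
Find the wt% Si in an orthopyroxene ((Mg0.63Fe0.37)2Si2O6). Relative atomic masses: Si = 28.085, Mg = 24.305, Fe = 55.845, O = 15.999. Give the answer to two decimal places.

25.06 wt%

M((Mg0.63Fe0.37)2Si2O6) = 224.114 g/mol.
Si contributes 2 × 28.085 = 56.170 g per mole.
56.170/224.114 = 0.2506 → 25.06%.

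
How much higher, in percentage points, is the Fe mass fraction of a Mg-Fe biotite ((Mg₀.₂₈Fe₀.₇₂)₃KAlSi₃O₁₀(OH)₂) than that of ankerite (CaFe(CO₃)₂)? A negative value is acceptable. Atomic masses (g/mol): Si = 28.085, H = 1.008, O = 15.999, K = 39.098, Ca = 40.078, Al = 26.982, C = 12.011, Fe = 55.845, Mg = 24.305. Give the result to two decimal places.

-1.01 percentage points

M((Mg₀.₂₈Fe₀.₇₂)₃KAlSi₃O₁₀(OH)₂) = 485.380 g/mol, so wt% Fe = 120.625/485.380 × 100 = 24.85%.
M(CaFe(CO₃)₂) = 215.939 g/mol, so wt% Fe = 55.845/215.939 × 100 = 25.86%.
24.85 − 25.86 = -1.01 pp.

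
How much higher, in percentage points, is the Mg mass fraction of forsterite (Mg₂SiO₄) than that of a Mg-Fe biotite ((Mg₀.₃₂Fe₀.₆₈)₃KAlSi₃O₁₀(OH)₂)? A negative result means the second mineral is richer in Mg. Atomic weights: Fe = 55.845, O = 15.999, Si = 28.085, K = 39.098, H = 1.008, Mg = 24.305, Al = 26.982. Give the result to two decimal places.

29.71 percentage points

M(Mg₂SiO₄) = 140.691 g/mol, so wt% Mg = 48.610/140.691 × 100 = 34.55%.
M((Mg₀.₃₂Fe₀.₆₈)₃KAlSi₃O₁₀(OH)₂) = 481.596 g/mol, so wt% Mg = 23.333/481.596 × 100 = 4.84%.
34.55 − 4.84 = 29.71 pp.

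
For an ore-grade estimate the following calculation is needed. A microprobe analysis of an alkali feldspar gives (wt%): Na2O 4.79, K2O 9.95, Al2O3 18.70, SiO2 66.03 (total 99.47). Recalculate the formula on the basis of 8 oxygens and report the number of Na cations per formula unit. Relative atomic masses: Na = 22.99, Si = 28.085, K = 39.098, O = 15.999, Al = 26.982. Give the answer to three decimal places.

0.422 Na apfu

Na2O: 4.79/61.979 = 0.07728 mol → 0.15456 mol Na, 0.07728 mol O.
K2O: 9.95/94.195 = 0.10563 mol → 0.21126 mol K, 0.10563 mol O.
Al2O3: 18.70/101.961 = 0.18340 mol → 0.36680 mol Al, 0.55020 mol O.
SiO2: 66.03/60.083 = 1.09898 mol → 1.09898 mol Si, 2.19796 mol O.
Total oxygen = 2.93107 mol. Normalization factor = 8/2.93107 = 2.72938.
Na per 8 O = 0.15456 × 2.72938 = 0.422.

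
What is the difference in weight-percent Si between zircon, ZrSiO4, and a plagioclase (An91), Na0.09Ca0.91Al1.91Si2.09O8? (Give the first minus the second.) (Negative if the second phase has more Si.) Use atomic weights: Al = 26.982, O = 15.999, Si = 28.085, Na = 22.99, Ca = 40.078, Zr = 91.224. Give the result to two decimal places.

M(ZrSiO4) = 183.305 g/mol, so wt% Si = 28.085/183.305 × 100 = 15.32%.
M(Na0.09Ca0.91Al1.91Si2.09O8) = 276.765 g/mol, so wt% Si = 58.698/276.765 × 100 = 21.21%.
15.32 − 21.21 = -5.89 pp.

-5.89 percentage points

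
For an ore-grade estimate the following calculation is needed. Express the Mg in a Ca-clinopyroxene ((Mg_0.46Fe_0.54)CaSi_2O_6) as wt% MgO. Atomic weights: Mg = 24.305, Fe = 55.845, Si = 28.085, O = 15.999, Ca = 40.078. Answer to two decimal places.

7.94 wt%

Formula mass = 233.579 g/mol.
0.46 Mg → 0.4600 mol MgO per formula unit; M(MgO) = 40.304, so MgO mass = 18.540 g.
18.540/233.579 × 100 = 7.94 wt%.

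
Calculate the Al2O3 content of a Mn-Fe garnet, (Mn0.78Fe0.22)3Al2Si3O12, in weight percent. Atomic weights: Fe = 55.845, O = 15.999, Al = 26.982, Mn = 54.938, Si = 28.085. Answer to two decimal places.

20.57 wt%

M((Mn0.78Fe0.22)3Al2Si3O12) = 495.620 g/mol; M(Al2O3) = 101.961 g/mol.
Moles Al2O3 per formula unit = 2 Al ÷ 2 = 1.0000.
Al2O3 fraction = (1.0000 × 101.961) / 495.620 = 101.961/495.620 = 0.2057.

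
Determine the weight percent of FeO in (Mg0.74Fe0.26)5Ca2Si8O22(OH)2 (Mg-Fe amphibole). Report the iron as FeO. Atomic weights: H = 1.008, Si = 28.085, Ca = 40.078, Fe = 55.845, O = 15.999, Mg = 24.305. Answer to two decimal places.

10.94 wt%

Formula mass = 853.355 g/mol.
1.30 Fe → 1.3000 mol FeO per formula unit; M(FeO) = 71.844, so FeO mass = 93.397 g.
93.397/853.355 × 100 = 10.94 wt%.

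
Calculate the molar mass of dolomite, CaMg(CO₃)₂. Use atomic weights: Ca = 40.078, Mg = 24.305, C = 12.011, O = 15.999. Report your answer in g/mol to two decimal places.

Ca: 1 × 40.078 = 40.0780
Mg: 1 × 24.305 = 24.3050
C: 2 × 12.011 = 24.0220
O: 6 × 15.999 = 95.9940
Summing the contributions gives the formula mass.

184.40 g/mol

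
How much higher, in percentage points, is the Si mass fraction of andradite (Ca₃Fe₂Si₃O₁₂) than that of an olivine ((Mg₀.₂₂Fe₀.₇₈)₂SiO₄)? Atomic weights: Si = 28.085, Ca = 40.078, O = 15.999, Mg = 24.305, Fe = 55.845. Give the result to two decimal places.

M(Ca₃Fe₂Si₃O₁₂) = 508.167 g/mol, so wt% Si = 84.255/508.167 × 100 = 16.58%.
M((Mg₀.₂₂Fe₀.₇₈)₂SiO₄) = 189.893 g/mol, so wt% Si = 28.085/189.893 × 100 = 14.79%.
16.58 − 14.79 = 1.79 pp.

1.79 percentage points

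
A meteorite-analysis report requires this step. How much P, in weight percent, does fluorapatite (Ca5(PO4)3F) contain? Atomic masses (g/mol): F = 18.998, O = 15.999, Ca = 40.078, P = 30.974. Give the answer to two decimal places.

M(Ca5(PO4)3F) = 504.298 g/mol.
P contributes 3 × 30.974 = 92.922 g per mole.
92.922/504.298 = 0.1843 → 18.43%.

18.43 weight percent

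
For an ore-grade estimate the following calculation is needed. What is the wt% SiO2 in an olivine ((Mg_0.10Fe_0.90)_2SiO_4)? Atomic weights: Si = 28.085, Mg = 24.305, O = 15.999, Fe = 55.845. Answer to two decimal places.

Formula mass = 197.463 g/mol.
1 Si → 1.0000 mol SiO2 per formula unit; M(SiO2) = 60.083, so SiO2 mass = 60.083 g.
60.083/197.463 × 100 = 30.43 wt%.

30.43 wt%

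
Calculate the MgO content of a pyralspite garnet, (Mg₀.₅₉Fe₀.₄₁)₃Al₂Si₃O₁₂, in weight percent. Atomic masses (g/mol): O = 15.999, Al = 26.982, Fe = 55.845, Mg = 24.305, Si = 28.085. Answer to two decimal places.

M((Mg₀.₅₉Fe₀.₄₁)₃Al₂Si₃O₁₂) = 441.916 g/mol; M(MgO) = 40.304 g/mol.
Moles MgO per formula unit = 1.77 Mg ÷ 1 = 1.7700.
MgO fraction = (1.7700 × 40.304) / 441.916 = 71.338/441.916 = 0.1614.

16.14 wt%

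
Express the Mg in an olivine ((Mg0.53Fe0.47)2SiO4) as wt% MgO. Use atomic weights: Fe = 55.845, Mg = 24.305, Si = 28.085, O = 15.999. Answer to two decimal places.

M((Mg0.53Fe0.47)2SiO4) = 170.339 g/mol; M(MgO) = 40.304 g/mol.
Moles MgO per formula unit = 1.06 Mg ÷ 1 = 1.0600.
MgO fraction = (1.0600 × 40.304) / 170.339 = 42.722/170.339 = 0.2508.

25.08 wt%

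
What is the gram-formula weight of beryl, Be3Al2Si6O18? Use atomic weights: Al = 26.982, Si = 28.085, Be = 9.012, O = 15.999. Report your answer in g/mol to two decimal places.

537.49 g/mol

The formula mass is the sum 3(9.012) + 2(26.982) + 6(28.085) + 18(15.999).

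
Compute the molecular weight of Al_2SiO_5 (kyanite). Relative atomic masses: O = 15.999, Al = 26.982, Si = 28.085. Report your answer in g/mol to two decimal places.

162.04 g/mol

Al: 2 × 26.982 = 53.9640
Si: 1 × 28.085 = 28.0850
O: 5 × 15.999 = 79.9950
Summing the contributions gives the formula mass.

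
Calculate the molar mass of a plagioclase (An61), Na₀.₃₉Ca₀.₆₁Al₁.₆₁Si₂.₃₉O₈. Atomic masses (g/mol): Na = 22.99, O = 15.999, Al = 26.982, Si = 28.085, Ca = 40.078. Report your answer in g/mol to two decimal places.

M = 0.39×22.99 + 0.61×40.078 + 1.61×26.982 + 2.39×28.085 + 8×15.999

271.97 g/mol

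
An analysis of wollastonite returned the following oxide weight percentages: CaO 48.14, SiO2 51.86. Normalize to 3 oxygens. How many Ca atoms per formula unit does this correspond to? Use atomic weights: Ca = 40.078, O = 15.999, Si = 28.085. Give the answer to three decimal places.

0.996 Ca apfu

CaO: 48.14/56.077 = 0.85846 mol → 0.85846 mol Ca, 0.85846 mol O.
SiO2: 51.86/60.083 = 0.86314 mol → 0.86314 mol Si, 1.72628 mol O.
Total oxygen = 2.58474 mol. Normalization factor = 3/2.58474 = 1.16066.
Ca per 3 O = 0.85846 × 1.16066 = 0.996.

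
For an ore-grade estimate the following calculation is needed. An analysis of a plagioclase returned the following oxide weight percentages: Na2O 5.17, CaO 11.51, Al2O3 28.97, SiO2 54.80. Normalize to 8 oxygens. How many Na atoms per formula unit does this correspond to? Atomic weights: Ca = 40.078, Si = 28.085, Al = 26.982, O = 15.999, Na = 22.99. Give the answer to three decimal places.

0.450 Na apfu

Na2O: 5.17/61.979 = 0.08342 mol → 0.16684 mol Na, 0.08342 mol O.
CaO: 11.51/56.077 = 0.20525 mol → 0.20525 mol Ca, 0.20525 mol O.
Al2O3: 28.97/101.961 = 0.28413 mol → 0.56826 mol Al, 0.85239 mol O.
SiO2: 54.80/60.083 = 0.91207 mol → 0.91207 mol Si, 1.82414 mol O.
Total oxygen = 2.96520 mol. Normalization factor = 8/2.96520 = 2.69796.
Na per 8 O = 0.16684 × 2.69796 = 0.450.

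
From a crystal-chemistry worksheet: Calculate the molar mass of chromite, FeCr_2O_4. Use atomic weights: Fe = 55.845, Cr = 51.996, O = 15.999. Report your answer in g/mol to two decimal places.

223.83 g/mol

Fe: 1 × 55.845 = 55.8450
Cr: 2 × 51.996 = 103.9920
O: 4 × 15.999 = 63.9960
Summing the contributions gives the formula mass.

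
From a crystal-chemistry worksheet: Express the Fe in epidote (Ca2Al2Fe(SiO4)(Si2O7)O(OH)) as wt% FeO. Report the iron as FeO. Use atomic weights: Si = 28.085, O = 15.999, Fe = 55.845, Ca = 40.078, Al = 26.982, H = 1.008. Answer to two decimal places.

14.87 wt%

Formula mass = 483.215 g/mol.
1 Fe → 1.0000 mol FeO per formula unit; M(FeO) = 71.844, so FeO mass = 71.844 g.
71.844/483.215 × 100 = 14.87 wt%.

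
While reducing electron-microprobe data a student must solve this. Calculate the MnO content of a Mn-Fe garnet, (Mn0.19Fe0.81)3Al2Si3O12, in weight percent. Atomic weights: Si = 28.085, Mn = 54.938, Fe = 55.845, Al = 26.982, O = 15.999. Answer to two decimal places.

8.13 wt%

Formula mass = 497.225 g/mol.
0.57 Mn → 0.5700 mol MnO per formula unit; M(MnO) = 70.937, so MnO mass = 40.434 g.
40.434/497.225 × 100 = 8.13 wt%.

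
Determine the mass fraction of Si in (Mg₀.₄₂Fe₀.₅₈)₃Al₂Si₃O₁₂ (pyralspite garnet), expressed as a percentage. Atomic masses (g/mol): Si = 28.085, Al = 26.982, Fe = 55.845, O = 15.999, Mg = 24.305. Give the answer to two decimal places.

M((Mg₀.₄₂Fe₀.₅₈)₃Al₂Si₃O₁₂) = 458.002 g/mol.
Si contributes 3 × 28.085 = 84.255 g per mole.
84.255/458.002 = 0.1840 → 18.40%.

18.40 mass %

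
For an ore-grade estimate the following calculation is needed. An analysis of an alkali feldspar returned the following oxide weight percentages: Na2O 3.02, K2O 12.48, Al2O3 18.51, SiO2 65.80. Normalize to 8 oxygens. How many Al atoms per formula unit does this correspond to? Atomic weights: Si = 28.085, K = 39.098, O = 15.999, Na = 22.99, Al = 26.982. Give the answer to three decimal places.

3.02 wt% Na2O ÷ 61.979 g/mol = 0.04873 mol, giving 0.09746 Na and 0.04873 O.
12.48 wt% K2O ÷ 94.195 g/mol = 0.13249 mol, giving 0.26498 K and 0.13249 O.
18.51 wt% Al2O3 ÷ 101.961 g/mol = 0.18154 mol, giving 0.36308 Al and 0.54462 O.
65.80 wt% SiO2 ÷ 60.083 g/mol = 1.09515 mol, giving 1.09515 Si and 2.19030 O.
Oxygen sums to 2.91614; scaling by 8/2.91614 = 2.74335 puts the formula on 8 O.
Al: 0.36308 × 2.74335 = 0.996 atoms per formula unit.

0.996 Al apfu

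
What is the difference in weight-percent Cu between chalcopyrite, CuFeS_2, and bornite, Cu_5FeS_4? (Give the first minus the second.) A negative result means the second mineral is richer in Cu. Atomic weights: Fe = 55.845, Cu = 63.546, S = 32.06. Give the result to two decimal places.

-28.69 percentage points

Cu in CuFeS_2: molar mass 183.511 g/mol; 1×63.546 = 63.546 g → 34.63 wt%.
Cu in Cu_5FeS_4: molar mass 501.815 g/mol; 5×63.546 = 317.730 g → 63.32 wt%.
Difference = 34.63 − 63.32 = -28.69 percentage points.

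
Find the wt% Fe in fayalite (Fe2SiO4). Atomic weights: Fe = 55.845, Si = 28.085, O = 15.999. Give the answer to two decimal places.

54.81 mass %

Molar mass of Fe2SiO4: 2×55.845 + 1×28.085 + 4×15.999 = 203.771 g/mol.
Mass of Fe per formula unit: 2 × 55.845 = 111.690 g.
Weight fraction Fe = 111.690 / 203.771 = 0.5481.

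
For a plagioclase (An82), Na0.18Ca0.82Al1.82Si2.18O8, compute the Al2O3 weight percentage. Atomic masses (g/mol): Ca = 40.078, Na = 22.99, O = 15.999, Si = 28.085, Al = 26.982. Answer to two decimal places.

Molar mass of Na0.18Ca0.82Al1.82Si2.18O8 = 0.18×22.99 + 0.82×40.078 + 1.82×26.982 + 2.18×28.085 + 8×15.999 = 275.327 g/mol.
Each formula unit contains 1.82 Al, equivalent to 1.82/2 = 0.9100 mol Al2O3.
M(Al2O3) = 2×26.982 + 3×15.999 = 101.961 g/mol.
Mass of Al2O3 per formula unit = 0.9100 × 101.961 = 92.785 g.
Al2O3 wt% = 92.785 / 275.327 × 100 = 33.70%.

33.70 wt%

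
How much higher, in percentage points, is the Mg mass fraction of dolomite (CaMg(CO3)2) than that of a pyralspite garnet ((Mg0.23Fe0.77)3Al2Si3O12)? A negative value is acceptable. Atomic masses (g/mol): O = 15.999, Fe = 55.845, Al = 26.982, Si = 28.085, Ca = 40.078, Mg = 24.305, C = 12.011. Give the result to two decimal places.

Mg in CaMg(CO3)2: molar mass 184.399 g/mol; 1×24.305 = 24.305 g → 13.18 wt%.
Mg in (Mg0.23Fe0.77)3Al2Si3O12: molar mass 475.979 g/mol; 0.69×24.305 = 16.770 g → 3.52 wt%.
Difference = 13.18 − 3.52 = 9.66 percentage points.

9.66 percentage points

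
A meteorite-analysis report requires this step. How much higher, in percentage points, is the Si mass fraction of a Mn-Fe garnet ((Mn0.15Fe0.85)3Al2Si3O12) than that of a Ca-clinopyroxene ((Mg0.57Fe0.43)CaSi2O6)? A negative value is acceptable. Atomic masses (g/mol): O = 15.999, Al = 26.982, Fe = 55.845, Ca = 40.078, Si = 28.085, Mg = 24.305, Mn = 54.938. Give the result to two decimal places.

-7.47 percentage points

M((Mn0.15Fe0.85)3Al2Si3O12) = 497.334 g/mol, so wt% Si = 84.255/497.334 × 100 = 16.94%.
M((Mg0.57Fe0.43)CaSi2O6) = 230.109 g/mol, so wt% Si = 56.170/230.109 × 100 = 24.41%.
16.94 − 24.41 = -7.47 pp.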